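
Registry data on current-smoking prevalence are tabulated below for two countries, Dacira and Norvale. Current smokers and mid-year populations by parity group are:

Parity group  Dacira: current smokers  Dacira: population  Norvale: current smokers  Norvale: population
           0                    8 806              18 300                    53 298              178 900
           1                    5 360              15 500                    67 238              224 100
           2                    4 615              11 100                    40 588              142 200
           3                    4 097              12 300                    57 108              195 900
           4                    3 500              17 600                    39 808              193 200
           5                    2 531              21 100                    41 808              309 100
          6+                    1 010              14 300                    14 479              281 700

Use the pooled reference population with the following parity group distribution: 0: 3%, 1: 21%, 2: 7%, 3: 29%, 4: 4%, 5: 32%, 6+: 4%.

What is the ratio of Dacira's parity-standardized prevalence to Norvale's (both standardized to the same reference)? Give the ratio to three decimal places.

1.139

Parity-specific rates per 1 000 for Dacira: 481.202, 345.806, 415.766, 333.089, 198.864, 119.953, 70.629.
For Norvale: 297.921, 300.036, 285.429, 291.516, 206.046, 135.257, 51.399.
Standard weights: 0.03, 0.21, 0.07, 0.29, 0.04, 0.32, 0.04.
Dacira: 0.0300×481.202 + 0.2100×345.806 + 0.0700×415.766 + 0.2900×333.089 + 0.0400×198.864 + 0.3200×119.953 + 0.0400×70.629 = 261.9195 per 1 000.
Norvale: 0.0300×297.921 + 0.2100×300.036 + 0.0700×285.429 + 0.2900×291.516 + 0.0400×206.046 + 0.3200×135.257 + 0.0400×51.399 = 230.0449 per 1 000.
Ratio = 261.9195 ÷ 230.0449 = 1.13856.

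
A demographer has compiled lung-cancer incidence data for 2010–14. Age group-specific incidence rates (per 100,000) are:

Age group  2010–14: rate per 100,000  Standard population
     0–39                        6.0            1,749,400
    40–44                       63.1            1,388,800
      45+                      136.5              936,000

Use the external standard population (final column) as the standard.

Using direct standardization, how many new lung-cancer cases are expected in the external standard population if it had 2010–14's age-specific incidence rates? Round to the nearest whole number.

Expected new lung-cancer cases = Σ (standard pop × age-specific rate ÷ 100,000)
= 1,749,400×6.0/100,000 + 1,388,800×63.1/100,000 + 936,000×136.5/100,000
= 104.96 + 876.33 + 1277.64 = 2258.94.

2259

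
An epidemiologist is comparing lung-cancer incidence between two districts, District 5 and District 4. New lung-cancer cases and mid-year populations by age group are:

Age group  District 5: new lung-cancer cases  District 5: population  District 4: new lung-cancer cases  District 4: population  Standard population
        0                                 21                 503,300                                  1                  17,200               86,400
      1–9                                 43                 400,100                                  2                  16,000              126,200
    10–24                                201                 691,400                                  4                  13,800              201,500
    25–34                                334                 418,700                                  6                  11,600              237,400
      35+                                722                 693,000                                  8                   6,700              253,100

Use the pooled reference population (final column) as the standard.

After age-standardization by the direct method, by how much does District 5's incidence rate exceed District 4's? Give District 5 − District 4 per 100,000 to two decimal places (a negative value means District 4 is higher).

Age-specific rates per 100,000 for District 5: 4.17, 10.75, 29.07, 79.77, 104.18.
For District 4: 5.81, 12.50, 28.99, 51.72, 119.40.
Standard total = 904,600; weights = 0.0955, 0.1395, 0.2228, 0.2624, 0.2798.
District 5: 0.0955×4.17 + 0.1395×10.75 + 0.2228×29.07 + 0.2624×79.77 + 0.2798×104.18 = 58.4584 per 100,000.
District 4: 0.0955×5.81 + 0.1395×12.50 + 0.2228×28.99 + 0.2624×51.72 + 0.2798×119.40 = 55.7380 per 100,000.
Difference = 58.4584 − 55.7380 = 2.7203.

2.72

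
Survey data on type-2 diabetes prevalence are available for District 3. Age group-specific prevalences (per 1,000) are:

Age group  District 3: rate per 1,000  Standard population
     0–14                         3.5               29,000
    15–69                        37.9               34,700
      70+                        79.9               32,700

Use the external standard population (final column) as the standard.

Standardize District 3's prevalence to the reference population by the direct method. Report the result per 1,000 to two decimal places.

41.80

Standard total = 96,400; weights = 0.3008, 0.3600, 0.3392.
Standardized rate: 0.3008×3.5 + 0.3600×37.9 + 0.3392×79.9 = 41.7983 per 1,000.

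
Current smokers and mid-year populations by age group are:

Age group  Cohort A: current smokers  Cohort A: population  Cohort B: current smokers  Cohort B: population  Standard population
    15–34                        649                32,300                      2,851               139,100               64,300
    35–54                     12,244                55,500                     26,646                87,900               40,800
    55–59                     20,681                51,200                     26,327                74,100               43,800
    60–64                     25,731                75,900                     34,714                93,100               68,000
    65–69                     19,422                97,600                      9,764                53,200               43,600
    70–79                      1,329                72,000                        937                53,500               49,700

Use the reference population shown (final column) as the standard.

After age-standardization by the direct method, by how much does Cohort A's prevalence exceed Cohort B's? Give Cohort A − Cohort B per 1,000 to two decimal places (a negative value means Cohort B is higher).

-9.17

Age-specific rates per 1,000 for Cohort A: 20.093, 220.613, 403.926, 339.012, 198.996, 18.458.
For Cohort B: 20.496, 303.140, 355.290, 372.868, 183.534, 17.514.
Standard total = 310,200; weights = 0.2073, 0.1315, 0.1412, 0.2192, 0.1406, 0.1602.
Cohort A: 0.2073×20.093 + 0.1315×220.613 + 0.1412×403.926 + 0.2192×339.012 + 0.1406×198.996 + 0.1602×18.458 = 195.4588 per 1,000.
Cohort B: 0.2073×20.496 + 0.1315×303.140 + 0.1412×355.290 + 0.2192×372.868 + 0.1406×183.534 + 0.1602×17.514 = 204.6269 per 1,000.
Difference = 195.4588 − 204.6269 = -9.1680.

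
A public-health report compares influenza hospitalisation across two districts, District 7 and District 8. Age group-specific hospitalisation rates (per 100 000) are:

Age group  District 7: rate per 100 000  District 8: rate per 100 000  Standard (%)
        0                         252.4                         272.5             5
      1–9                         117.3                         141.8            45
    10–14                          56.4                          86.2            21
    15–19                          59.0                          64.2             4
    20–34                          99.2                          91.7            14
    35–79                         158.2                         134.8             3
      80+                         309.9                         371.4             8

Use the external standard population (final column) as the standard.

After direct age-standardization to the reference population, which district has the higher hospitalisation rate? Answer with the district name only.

Standard weights: 0.05, 0.45, 0.21, 0.04, 0.14, 0.03, 0.08.
District 7: 0.0500×252.4 + 0.4500×117.3 + 0.2100×56.4 + 0.0400×59.0 + 0.1400×99.2 + 0.0300×158.2 + 0.0800×309.9 = 123.0350 per 100 000.
District 8: 0.0500×272.5 + 0.4500×141.8 + 0.2100×86.2 + 0.0400×64.2 + 0.1400×91.7 + 0.0300×134.8 + 0.0800×371.4 = 144.6990 per 100 000.

District 8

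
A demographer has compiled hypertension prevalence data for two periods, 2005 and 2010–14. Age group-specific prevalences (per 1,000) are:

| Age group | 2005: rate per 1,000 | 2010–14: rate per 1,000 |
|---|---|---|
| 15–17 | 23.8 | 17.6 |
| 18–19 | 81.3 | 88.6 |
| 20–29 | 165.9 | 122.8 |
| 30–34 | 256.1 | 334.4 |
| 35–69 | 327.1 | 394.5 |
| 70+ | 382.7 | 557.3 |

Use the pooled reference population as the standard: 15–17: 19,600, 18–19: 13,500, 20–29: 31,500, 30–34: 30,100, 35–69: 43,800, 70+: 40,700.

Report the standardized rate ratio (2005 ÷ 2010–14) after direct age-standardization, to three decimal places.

0.801

Standard total = 179,200; weights = 0.1094, 0.0753, 0.1758, 0.1680, 0.2444, 0.2271.
2005: 0.1094×23.8 + 0.0753×81.3 + 0.1758×165.9 + 0.1680×256.1 + 0.2444×327.1 + 0.2271×382.7 = 247.7754 per 1,000.
2010–14: 0.1094×17.6 + 0.0753×88.6 + 0.1758×122.8 + 0.1680×334.4 + 0.2444×394.5 + 0.2271×557.3 = 309.3522 per 1,000.
Ratio = 247.7754 ÷ 309.3522 = 0.80095.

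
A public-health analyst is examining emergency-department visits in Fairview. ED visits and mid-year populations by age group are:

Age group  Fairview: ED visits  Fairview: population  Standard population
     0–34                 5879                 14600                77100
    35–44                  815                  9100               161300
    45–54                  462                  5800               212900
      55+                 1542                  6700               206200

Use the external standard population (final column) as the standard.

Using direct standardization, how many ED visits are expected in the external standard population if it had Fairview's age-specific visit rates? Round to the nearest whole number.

Age-specific rates per 1000 for Fairview: 402.671, 89.560, 79.655, 230.149.
Expected ED visits = Σ (standard pop × age-specific rate ÷ 1000)
= 77100×402.671/1000 + 161300×89.560/1000 + 212900×79.655/1000 + 206200×230.149/1000
= 31045.95 + 14446.10 + 16958.59 + 47456.78 = 109907.41.

109907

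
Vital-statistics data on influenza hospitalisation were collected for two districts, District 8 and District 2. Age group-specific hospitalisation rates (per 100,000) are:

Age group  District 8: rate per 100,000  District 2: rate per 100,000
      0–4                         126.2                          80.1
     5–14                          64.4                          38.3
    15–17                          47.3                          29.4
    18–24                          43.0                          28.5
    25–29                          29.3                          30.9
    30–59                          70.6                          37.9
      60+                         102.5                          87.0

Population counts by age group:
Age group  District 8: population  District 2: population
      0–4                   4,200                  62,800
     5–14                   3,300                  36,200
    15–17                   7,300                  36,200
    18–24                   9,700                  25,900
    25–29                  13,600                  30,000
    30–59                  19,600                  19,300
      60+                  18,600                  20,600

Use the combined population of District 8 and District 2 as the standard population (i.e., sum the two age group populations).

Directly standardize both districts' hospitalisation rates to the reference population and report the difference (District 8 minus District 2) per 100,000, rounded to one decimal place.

Combined standard total = 307,300; weights = 0.2180, 0.1285, 0.1416, 0.1158, 0.1419, 0.1266, 0.1276.
District 8: 0.2180×126.2 + 0.1285×64.4 + 0.1416×47.3 + 0.1158×43.0 + 0.1419×29.3 + 0.1266×70.6 + 0.1276×102.5 = 73.6393 per 100,000.
District 2: 0.2180×80.1 + 0.1285×38.3 + 0.1416×29.4 + 0.1158×28.5 + 0.1419×30.9 + 0.1266×37.9 + 0.1276×87.0 = 50.1302 per 100,000.
Difference = 73.6393 − 50.1302 = 23.5092.

23.5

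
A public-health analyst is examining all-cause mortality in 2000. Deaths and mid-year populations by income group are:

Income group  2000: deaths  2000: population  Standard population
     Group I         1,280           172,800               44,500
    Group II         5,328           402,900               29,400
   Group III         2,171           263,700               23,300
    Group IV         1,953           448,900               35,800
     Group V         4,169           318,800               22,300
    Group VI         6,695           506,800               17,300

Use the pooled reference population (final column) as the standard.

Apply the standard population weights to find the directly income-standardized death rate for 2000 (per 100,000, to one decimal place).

Income-specific rates per 100,000 for 2000: 740.74, 1322.41, 823.28, 435.06, 1307.72, 1321.03.
Standard total = 172,600; weights = 0.2578, 0.1703, 0.1350, 0.2074, 0.1292, 0.1002.
Standardized rate: 0.2578×740.74 + 0.1703×1322.41 + 0.1350×823.28 + 0.2074×435.06 + 0.1292×1307.72 + 0.1002×1321.03 = 918.9782 per 100,000.

919.0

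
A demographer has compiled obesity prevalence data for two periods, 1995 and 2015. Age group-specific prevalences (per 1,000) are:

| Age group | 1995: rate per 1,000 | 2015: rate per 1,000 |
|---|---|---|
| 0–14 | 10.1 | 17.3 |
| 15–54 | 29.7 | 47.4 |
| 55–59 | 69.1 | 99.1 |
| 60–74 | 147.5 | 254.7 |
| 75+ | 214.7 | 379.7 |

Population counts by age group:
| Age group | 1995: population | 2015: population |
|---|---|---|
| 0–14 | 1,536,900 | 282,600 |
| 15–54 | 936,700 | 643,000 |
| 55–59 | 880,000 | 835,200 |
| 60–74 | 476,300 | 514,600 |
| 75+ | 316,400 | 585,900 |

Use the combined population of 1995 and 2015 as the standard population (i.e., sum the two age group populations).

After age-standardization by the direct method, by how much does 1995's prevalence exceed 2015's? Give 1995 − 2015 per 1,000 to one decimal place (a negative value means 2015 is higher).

Combined standard total = 7,007,600; weights = 0.2596, 0.2254, 0.2448, 0.1414, 0.1288.
1995: 0.2596×10.1 + 0.2254×29.7 + 0.2448×69.1 + 0.1414×147.5 + 0.1288×214.7 = 74.7326 per 1,000.
2015: 0.2596×17.3 + 0.2254×47.4 + 0.2448×99.1 + 0.1414×254.7 + 0.1288×379.7 = 124.3389 per 1,000.
Difference = 74.7326 − 124.3389 = -49.6063.

-49.6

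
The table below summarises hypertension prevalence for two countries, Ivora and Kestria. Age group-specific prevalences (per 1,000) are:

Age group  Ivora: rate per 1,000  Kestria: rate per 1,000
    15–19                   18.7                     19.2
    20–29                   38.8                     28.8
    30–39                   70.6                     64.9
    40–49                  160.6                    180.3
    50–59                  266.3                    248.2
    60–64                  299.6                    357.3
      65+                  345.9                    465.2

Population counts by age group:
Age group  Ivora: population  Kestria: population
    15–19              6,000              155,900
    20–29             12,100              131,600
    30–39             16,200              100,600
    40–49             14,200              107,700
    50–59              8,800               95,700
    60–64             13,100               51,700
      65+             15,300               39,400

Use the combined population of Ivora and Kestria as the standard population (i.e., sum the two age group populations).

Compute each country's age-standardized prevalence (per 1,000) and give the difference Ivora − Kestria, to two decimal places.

Combined standard total = 768,300; weights = 0.2107, 0.1870, 0.1520, 0.1587, 0.1360, 0.0843, 0.0712.
Ivora: 0.2107×18.7 + 0.1870×38.8 + 0.1520×70.6 + 0.1587×160.6 + 0.1360×266.3 + 0.0843×299.6 + 0.0712×345.9 = 133.5279 per 1,000.
Kestria: 0.2107×19.2 + 0.1870×28.8 + 0.1520×64.9 + 0.1587×180.3 + 0.1360×248.2 + 0.0843×357.3 + 0.0712×465.2 = 144.9204 per 1,000.
Difference = 133.5279 − 144.9204 = -11.3925.

-11.39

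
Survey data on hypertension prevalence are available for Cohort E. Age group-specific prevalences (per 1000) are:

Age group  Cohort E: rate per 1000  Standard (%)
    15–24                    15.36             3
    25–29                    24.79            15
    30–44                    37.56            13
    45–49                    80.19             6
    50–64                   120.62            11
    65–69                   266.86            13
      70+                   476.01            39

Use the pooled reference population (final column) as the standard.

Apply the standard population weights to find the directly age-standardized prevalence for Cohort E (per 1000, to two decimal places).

Standard weights: 0.03, 0.15, 0.13, 0.06, 0.11, 0.13, 0.39.
Standardized rate: 0.0300×15.36 + 0.1500×24.79 + 0.1300×37.56 + 0.0600×80.19 + 0.1100×120.62 + 0.1300×266.86 + 0.3900×476.01 = 247.4774 per 1000.

247.48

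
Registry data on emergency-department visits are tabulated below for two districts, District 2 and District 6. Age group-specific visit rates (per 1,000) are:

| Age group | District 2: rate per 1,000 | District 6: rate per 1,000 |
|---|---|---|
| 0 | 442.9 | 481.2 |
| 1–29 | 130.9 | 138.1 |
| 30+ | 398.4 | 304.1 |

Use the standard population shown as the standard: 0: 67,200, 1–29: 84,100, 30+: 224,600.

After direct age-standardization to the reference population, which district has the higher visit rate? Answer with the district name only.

Standard total = 375,900; weights = 0.1788, 0.2237, 0.5975.
District 2: 0.1788×442.9 + 0.2237×130.9 + 0.5975×398.4 = 346.5076 per 1,000.
District 6: 0.1788×481.2 + 0.2237×138.1 + 0.5975×304.1 = 298.6212 per 1,000.

District 2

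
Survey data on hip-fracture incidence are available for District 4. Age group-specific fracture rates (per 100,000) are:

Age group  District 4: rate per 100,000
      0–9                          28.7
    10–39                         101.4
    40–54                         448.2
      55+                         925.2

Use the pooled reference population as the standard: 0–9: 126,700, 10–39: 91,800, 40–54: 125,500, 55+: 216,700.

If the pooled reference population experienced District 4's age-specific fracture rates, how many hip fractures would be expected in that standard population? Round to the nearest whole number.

Expected hip fractures = Σ (standard pop × age-specific rate ÷ 100,000)
= 126,700×28.7/100,000 + 91,800×101.4/100,000 + 125,500×448.2/100,000 + 216,700×925.2/100,000
= 36.36 + 93.09 + 562.49 + 2004.91 = 2696.85.

2697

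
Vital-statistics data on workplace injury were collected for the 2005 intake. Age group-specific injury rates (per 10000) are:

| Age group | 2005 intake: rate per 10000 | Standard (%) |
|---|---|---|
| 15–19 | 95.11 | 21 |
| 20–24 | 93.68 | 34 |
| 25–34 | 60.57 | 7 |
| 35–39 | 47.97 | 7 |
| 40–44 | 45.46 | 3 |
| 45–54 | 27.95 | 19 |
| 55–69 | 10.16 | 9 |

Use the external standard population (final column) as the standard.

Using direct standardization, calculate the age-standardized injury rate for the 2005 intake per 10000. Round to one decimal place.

Standard weights: 0.21, 0.34, 0.07, 0.07, 0.03, 0.19, 0.09.
Standardized rate: 0.2100×95.11 + 0.3400×93.68 + 0.0700×60.57 + 0.0700×47.97 + 0.0300×45.46 + 0.1900×27.95 + 0.0900×10.16 = 67.0108 per 10000.

67.0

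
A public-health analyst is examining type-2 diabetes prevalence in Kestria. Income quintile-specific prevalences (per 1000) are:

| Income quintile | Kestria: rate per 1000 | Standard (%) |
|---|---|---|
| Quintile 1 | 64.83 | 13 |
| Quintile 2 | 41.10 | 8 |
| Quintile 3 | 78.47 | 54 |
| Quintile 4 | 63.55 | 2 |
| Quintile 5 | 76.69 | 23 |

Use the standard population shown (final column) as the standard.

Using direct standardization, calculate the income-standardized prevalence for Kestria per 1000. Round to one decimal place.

73.0

Standard weights: 0.13, 0.08, 0.54, 0.02, 0.23.
Standardized rate: 0.1300×64.83 + 0.0800×41.10 + 0.5400×78.47 + 0.0200×63.55 + 0.2300×76.69 = 72.9994 per 1000.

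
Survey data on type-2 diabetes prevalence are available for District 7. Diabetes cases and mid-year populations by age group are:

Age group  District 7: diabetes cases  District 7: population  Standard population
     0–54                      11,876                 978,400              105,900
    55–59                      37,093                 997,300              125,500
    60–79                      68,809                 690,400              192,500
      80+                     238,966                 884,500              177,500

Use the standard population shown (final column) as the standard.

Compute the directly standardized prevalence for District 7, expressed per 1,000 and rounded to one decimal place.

Age-specific rates per 1,000 for District 7: 12.138, 37.193, 99.665, 270.171.
Standard total = 601,400; weights = 0.1761, 0.2087, 0.3201, 0.2951.
Standardized rate: 0.1761×12.138 + 0.2087×37.193 + 0.3201×99.665 + 0.2951×270.171 = 121.5399 per 1,000.

121.5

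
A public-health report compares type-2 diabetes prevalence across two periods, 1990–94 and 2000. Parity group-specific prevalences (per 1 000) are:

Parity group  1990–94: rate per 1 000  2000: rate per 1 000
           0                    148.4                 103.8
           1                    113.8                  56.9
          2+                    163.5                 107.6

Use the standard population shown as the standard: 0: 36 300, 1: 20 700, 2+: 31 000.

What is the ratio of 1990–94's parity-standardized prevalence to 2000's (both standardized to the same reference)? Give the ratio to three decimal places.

Standard total = 88 000; weights = 0.4125, 0.2352, 0.3523.
1990–94: 0.4125×148.4 + 0.2352×113.8 + 0.3523×163.5 = 145.5805 per 1 000.
2000: 0.4125×103.8 + 0.2352×56.9 + 0.3523×107.6 = 94.1065 per 1 000.
Ratio = 145.5805 ÷ 94.1065 = 1.54698.

1.547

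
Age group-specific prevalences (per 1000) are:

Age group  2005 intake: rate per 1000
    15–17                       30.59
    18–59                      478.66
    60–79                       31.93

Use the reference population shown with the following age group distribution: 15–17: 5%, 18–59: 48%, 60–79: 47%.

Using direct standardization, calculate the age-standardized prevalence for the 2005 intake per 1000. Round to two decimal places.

Standard weights: 0.05, 0.48, 0.47.
Standardized rate: 0.0500×30.59 + 0.4800×478.66 + 0.4700×31.93 = 246.2934 per 1000.

246.29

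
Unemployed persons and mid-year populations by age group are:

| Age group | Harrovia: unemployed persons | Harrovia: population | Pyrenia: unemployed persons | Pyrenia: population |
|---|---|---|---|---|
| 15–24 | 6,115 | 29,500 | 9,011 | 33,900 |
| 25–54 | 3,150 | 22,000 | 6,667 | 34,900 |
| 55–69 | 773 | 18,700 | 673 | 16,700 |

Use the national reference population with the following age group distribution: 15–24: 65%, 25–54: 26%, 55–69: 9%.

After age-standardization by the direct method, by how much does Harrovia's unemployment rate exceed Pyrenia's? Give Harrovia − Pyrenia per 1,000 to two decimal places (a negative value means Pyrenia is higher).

-50.39

Age-specific rates per 1,000 for Harrovia: 207.288, 143.182, 41.337.
For Pyrenia: 265.811, 191.032, 40.299.
Standard weights: 0.65, 0.26, 0.09.
Harrovia: 0.6500×207.288 + 0.2600×143.182 + 0.0900×41.337 = 175.6849 per 1,000.
Pyrenia: 0.6500×265.811 + 0.2600×191.032 + 0.0900×40.299 = 226.0724 per 1,000.
Difference = 175.6849 − 226.0724 = -50.3875.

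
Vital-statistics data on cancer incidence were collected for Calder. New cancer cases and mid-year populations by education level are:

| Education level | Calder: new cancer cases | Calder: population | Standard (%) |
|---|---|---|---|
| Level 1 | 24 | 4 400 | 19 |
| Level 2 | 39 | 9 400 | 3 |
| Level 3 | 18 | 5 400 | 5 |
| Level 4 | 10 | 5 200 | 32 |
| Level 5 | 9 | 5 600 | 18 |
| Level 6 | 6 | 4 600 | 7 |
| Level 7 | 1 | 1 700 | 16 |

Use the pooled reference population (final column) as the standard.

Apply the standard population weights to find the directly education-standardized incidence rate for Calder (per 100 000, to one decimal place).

241.8

Education-specific rates per 100 000 for Calder: 545.45, 414.89, 333.33, 192.31, 160.71, 130.43, 58.82.
Standard weights: 0.19, 0.03, 0.05, 0.32, 0.18, 0.07, 0.16.
Standardized rate: 0.1900×545.45 + 0.0300×414.89 + 0.0500×333.33 + 0.3200×192.31 + 0.1800×160.71 + 0.0700×130.43 + 0.1600×58.82 = 241.7591 per 100 000.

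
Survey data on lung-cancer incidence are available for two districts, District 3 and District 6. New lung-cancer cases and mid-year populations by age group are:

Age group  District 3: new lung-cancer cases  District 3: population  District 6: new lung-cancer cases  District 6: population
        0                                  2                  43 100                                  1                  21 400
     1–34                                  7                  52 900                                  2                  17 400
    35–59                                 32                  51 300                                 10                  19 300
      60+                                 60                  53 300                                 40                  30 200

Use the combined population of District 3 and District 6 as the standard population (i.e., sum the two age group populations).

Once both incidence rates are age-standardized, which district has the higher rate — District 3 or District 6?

District 6

Age-specific rates per 100 000 for District 3: 4.64, 13.23, 62.38, 112.57.
For District 6: 4.67, 11.49, 51.81, 132.45.
Combined standard total = 288 900; weights = 0.2233, 0.2433, 0.2444, 0.2890.
District 3: 0.2233×4.64 + 0.2433×13.23 + 0.2444×62.38 + 0.2890×112.57 = 52.0356 per 100 000.
District 6: 0.2233×4.67 + 0.2433×11.49 + 0.2444×51.81 + 0.2890×132.45 = 54.7839 per 100 000.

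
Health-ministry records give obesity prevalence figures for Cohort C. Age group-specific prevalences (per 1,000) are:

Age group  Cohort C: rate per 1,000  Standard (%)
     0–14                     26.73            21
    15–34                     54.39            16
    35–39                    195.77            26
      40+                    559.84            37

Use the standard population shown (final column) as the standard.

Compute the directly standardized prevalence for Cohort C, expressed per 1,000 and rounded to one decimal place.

Standard weights: 0.21, 0.16, 0.26, 0.37.
Standardized rate: 0.2100×26.73 + 0.1600×54.39 + 0.2600×195.77 + 0.3700×559.84 = 272.3567 per 1,000.

272.4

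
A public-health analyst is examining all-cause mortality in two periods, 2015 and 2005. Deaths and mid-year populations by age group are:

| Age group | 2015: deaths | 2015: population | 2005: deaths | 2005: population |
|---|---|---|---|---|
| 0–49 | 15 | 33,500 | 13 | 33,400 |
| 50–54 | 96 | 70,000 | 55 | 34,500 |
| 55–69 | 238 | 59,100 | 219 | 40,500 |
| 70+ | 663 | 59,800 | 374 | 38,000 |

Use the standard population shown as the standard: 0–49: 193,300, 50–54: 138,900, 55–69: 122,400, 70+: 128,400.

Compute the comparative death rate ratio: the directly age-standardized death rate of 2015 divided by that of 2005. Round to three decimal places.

0.987

Age-specific rates per 100,000 for 2015: 44.78, 137.14, 402.71, 1108.70.
For 2005: 38.92, 159.42, 540.74, 984.21.
Standard total = 583,000; weights = 0.3316, 0.2383, 0.2099, 0.2202.
2015: 0.3316×44.78 + 0.2383×137.14 + 0.2099×402.71 + 0.2202×1108.70 = 376.2474 per 100,000.
2005: 0.3316×38.92 + 0.2383×159.42 + 0.2099×540.74 + 0.2202×984.21 = 381.1774 per 100,000.
Ratio = 376.2474 ÷ 381.1774 = 0.98707.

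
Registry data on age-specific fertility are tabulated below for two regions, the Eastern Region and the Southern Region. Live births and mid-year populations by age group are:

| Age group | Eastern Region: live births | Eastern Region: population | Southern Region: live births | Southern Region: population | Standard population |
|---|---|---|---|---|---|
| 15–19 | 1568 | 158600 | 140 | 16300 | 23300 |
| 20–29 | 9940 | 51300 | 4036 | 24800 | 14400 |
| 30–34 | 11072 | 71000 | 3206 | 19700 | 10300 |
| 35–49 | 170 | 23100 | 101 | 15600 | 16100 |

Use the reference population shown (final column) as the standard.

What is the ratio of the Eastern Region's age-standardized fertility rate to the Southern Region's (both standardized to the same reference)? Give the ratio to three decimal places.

1.097

Age-specific rates per 1000 for the Eastern Region: 9.887, 193.762, 155.944, 7.359.
For the Southern Region: 8.589, 162.742, 162.741, 6.474.
Standard total = 64100; weights = 0.3635, 0.2246, 0.1607, 0.2512.
The Eastern Region: 0.3635×9.887 + 0.2246×193.762 + 0.1607×155.944 + 0.2512×7.359 = 74.0286 per 1000.
The Southern Region: 0.3635×8.589 + 0.2246×162.742 + 0.1607×162.741 + 0.2512×6.474 = 67.4583 per 1000.
Ratio = 74.0286 ÷ 67.4583 = 1.09740.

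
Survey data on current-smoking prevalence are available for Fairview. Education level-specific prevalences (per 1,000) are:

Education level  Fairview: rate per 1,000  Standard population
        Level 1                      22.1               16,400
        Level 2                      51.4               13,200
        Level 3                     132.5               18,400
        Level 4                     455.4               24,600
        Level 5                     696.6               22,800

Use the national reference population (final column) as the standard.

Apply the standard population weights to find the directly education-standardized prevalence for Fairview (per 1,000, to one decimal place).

Standard total = 95,400; weights = 0.1719, 0.1384, 0.1929, 0.2579, 0.2390.
Standardized rate: 0.1719×22.1 + 0.1384×51.4 + 0.1929×132.5 + 0.2579×455.4 + 0.2390×696.6 = 320.3799 per 1,000.

320.4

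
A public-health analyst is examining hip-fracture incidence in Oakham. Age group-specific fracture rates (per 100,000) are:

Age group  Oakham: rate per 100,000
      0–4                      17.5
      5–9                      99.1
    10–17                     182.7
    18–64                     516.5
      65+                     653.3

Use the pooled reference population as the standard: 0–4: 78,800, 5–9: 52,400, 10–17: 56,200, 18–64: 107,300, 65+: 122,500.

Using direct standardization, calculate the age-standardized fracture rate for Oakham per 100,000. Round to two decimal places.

Standard total = 417,200; weights = 0.1889, 0.1256, 0.1347, 0.2572, 0.2936.
Standardized rate: 0.1889×17.5 + 0.1256×99.1 + 0.1347×182.7 + 0.2572×516.5 + 0.2936×653.3 = 365.0270 per 100,000.

365.03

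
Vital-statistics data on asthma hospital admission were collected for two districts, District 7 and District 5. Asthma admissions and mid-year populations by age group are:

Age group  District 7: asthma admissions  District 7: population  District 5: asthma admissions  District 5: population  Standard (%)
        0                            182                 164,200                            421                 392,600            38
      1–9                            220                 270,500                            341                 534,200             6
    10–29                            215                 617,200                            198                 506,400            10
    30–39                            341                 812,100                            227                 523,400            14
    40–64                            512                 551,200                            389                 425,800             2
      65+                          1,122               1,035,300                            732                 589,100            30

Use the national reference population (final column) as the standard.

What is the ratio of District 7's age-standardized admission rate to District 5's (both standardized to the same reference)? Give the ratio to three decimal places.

0.969

Age-specific rates per 10,000 for District 7: 11.08, 8.13, 3.48, 4.20, 9.29, 10.84.
For District 5: 10.72, 6.38, 3.91, 4.34, 9.14, 12.43.
Standard weights: 0.38, 0.06, 0.10, 0.14, 0.02, 0.30.
District 7: 0.3800×11.08 + 0.0600×8.13 + 0.1000×3.48 + 0.1400×4.20 + 0.0200×9.29 + 0.3000×10.84 = 9.0731 per 10,000.
District 5: 0.3800×10.72 + 0.0600×6.38 + 0.1000×3.91 + 0.1400×4.34 + 0.0200×9.14 + 0.3000×12.43 = 9.3665 per 10,000.
Ratio = 9.0731 ÷ 9.3665 = 0.96868.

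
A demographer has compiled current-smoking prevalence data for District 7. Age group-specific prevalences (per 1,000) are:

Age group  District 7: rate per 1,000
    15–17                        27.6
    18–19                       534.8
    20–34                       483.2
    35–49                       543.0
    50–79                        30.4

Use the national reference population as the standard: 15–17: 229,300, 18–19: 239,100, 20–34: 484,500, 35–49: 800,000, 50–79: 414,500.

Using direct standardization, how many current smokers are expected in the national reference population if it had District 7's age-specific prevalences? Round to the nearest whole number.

815311

Expected current smokers = Σ (standard pop × age-specific rate ÷ 1,000)
= 229,300×27.6/1,000 + 239,100×534.8/1,000 + 484,500×483.2/1,000 + 800,000×543.0/1,000 + 414,500×30.4/1,000
= 6328.68 + 127870.68 + 234110.40 + 434400.00 + 12600.80 = 815310.56.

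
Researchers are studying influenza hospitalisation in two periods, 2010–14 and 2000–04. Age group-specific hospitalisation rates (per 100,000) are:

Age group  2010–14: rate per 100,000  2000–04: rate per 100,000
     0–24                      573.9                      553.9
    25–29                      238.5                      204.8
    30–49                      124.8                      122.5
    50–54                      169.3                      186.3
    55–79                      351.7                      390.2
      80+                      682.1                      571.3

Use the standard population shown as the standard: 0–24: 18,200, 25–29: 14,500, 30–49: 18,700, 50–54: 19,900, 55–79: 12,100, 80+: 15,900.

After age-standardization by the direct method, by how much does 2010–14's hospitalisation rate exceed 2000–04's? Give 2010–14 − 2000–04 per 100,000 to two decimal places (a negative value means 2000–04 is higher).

18.66

Standard total = 99,300; weights = 0.1833, 0.1460, 0.1883, 0.2004, 0.1219, 0.1601.
2010–14: 0.1833×573.9 + 0.1460×238.5 + 0.1883×124.8 + 0.2004×169.3 + 0.1219×351.7 + 0.1601×682.1 = 349.5168 per 100,000.
2000–04: 0.1833×553.9 + 0.1460×204.8 + 0.1883×122.5 + 0.2004×186.3 + 0.1219×390.2 + 0.1601×571.3 = 330.8539 per 100,000.
Difference = 349.5168 − 330.8539 = 18.6629.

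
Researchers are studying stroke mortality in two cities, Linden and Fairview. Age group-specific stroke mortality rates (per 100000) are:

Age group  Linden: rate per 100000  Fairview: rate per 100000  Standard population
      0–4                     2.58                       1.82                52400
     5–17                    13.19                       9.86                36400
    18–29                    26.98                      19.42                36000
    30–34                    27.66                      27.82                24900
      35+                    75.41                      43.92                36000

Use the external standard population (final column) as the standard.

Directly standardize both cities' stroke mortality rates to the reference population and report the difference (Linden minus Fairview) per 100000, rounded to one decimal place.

Standard total = 185700; weights = 0.2822, 0.1960, 0.1939, 0.1341, 0.1939.
Linden: 0.2822×2.58 + 0.1960×13.19 + 0.1939×26.98 + 0.1341×27.66 + 0.1939×75.41 = 26.8717 per 100000.
Fairview: 0.2822×1.82 + 0.1960×9.86 + 0.1939×19.42 + 0.1341×27.82 + 0.1939×43.92 = 18.4557 per 100000.
Difference = 26.8717 − 18.4557 = 8.4160.

8.4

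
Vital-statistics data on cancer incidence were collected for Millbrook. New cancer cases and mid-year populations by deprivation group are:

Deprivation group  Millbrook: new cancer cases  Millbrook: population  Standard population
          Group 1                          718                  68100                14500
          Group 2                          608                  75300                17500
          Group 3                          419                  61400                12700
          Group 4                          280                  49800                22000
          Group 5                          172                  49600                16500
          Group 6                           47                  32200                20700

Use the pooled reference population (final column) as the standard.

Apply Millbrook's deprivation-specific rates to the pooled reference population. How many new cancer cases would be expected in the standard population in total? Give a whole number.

592

Deprivation-specific rates per 100000 for Millbrook: 1054.33, 807.44, 682.41, 562.25, 346.77, 145.96.
Expected new cancer cases = Σ (standard pop × deprivation-specific rate ÷ 100000)
= 14500×1054.33/100000 + 17500×807.44/100000 + 12700×682.41/100000 + 22000×562.25/100000 + 16500×346.77/100000 + 20700×145.96/100000
= 152.88 + 141.30 + 86.67 + 123.69 + 57.22 + 30.21 = 591.97.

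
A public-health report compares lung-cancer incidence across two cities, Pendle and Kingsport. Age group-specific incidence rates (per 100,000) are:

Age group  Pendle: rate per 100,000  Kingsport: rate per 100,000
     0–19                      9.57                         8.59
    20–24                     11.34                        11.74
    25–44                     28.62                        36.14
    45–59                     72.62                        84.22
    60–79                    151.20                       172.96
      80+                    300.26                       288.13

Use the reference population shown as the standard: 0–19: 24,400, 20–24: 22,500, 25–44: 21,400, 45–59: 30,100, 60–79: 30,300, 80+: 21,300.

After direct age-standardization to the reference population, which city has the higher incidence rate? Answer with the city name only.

Standard total = 150,000; weights = 0.1627, 0.1500, 0.1427, 0.2007, 0.2020, 0.1420.
Pendle: 0.1627×9.57 + 0.1500×11.34 + 0.1427×28.62 + 0.2007×72.62 + 0.2020×151.20 + 0.1420×300.26 = 95.0926 per 100,000.
Kingsport: 0.1627×8.59 + 0.1500×11.74 + 0.1427×36.14 + 0.2007×84.22 + 0.2020×172.96 + 0.1420×288.13 = 101.0668 per 100,000.

Kingsport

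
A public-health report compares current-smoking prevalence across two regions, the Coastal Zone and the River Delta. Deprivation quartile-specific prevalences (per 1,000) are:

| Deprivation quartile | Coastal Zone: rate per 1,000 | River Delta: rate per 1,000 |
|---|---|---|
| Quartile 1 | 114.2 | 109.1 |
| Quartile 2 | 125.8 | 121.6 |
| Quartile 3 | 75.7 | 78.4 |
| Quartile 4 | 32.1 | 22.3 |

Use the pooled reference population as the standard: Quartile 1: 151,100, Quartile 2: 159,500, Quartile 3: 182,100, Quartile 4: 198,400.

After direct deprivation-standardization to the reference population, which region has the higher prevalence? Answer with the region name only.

Coastal Zone

Standard total = 691,100; weights = 0.2186, 0.2308, 0.2635, 0.2871.
The Coastal Zone: 0.2186×114.2 + 0.2308×125.8 + 0.2635×75.7 + 0.2871×32.1 = 83.1636 per 1,000.
The River Delta: 0.2186×109.1 + 0.2308×121.6 + 0.2635×78.4 + 0.2871×22.3 = 78.9772 per 1,000.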